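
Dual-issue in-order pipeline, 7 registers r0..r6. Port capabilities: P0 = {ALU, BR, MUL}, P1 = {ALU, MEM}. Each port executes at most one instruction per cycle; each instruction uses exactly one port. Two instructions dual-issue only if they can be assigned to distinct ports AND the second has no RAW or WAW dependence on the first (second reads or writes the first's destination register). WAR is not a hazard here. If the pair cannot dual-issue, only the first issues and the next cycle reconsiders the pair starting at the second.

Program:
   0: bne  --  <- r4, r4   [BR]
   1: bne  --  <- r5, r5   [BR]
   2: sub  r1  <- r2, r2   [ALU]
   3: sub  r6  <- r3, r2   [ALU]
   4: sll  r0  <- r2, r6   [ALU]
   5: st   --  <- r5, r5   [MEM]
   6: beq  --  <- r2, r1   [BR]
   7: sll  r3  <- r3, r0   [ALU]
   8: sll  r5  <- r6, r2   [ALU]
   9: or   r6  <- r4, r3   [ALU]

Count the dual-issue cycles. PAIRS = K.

[0] i0  bne  -- no-port BR/BR
[1] i1+i2  bne sub  -- pair
[2] i3  sub  -- RAW r6
[3] i4+i5  sll st  -- pair
[4] i6+i7  beq sll  -- pair
[5] i8+i9  sll or  -- pair

PAIRS = 4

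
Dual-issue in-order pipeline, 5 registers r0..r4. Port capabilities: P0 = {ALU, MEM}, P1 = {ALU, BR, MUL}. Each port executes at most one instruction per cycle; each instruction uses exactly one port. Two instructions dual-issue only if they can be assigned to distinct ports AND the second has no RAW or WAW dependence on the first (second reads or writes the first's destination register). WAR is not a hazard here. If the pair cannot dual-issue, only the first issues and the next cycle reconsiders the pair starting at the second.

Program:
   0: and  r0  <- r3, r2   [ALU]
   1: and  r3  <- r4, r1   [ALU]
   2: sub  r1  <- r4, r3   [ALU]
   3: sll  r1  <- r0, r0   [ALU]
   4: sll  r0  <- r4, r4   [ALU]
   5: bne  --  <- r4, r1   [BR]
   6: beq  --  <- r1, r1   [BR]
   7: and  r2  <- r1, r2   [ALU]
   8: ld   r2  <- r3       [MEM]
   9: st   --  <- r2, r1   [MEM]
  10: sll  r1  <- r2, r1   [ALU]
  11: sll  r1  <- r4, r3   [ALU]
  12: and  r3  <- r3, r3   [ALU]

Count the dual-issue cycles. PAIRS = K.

PAIRS = 5

[0] i0,i1  and.ALU and.ALU  -- pair
[1] i2  sub.ALU  -- WAW r1
[2] i3,i4  sll.ALU sll.ALU  -- pair
[3] i5  bne.BR  -- no-port BR/BR
[4] i6,i7  beq.BR and.ALU  -- pair
[5] i8  ld.MEM  -- no-port MEM/MEM
[6] i9,i10  st.MEM sll.ALU  -- pair
[7] i11,i12  sll.ALU and.ALU  -- pair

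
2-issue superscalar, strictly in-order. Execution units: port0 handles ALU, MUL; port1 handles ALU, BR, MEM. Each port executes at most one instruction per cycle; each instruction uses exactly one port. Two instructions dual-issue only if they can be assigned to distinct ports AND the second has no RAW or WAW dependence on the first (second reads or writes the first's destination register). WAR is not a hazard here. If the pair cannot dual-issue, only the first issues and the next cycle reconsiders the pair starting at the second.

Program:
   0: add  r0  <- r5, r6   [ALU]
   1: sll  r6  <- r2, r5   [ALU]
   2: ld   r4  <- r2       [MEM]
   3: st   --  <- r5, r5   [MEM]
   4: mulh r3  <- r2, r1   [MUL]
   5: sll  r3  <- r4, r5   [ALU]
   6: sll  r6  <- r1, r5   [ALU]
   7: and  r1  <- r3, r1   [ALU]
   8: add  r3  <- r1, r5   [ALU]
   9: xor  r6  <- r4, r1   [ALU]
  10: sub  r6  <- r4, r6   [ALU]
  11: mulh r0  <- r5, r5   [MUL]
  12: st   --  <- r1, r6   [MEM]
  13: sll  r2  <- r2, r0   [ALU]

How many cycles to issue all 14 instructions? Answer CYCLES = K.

0. add;sll @i0/i1  | 2-wide
1. ld @i2  | no-port MEM/MEM
2. st;mulh @i3/i4  | 2-wide
3. sll;sll @i5/i6  | 2-wide
4. and @i7  | RAW r1
5. add;xor @i8/i9  | 2-wide
6. sub;mulh @i10/i11  | 2-wide
7. st;sll @i12/i13  | 2-wide

CYCLES = 8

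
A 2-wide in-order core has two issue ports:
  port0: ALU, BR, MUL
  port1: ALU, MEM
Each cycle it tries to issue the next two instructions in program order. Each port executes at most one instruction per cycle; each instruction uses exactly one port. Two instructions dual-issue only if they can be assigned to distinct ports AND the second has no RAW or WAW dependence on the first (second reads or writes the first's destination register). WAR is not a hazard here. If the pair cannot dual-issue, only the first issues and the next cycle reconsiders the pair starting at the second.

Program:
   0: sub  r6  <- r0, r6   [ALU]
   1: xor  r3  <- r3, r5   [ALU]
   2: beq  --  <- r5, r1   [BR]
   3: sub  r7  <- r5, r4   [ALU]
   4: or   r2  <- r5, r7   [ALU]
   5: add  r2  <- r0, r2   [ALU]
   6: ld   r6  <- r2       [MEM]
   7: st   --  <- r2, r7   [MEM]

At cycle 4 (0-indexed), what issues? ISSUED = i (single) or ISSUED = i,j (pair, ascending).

ISSUED = 6

c0: i0&i1 sub.ALU/xor.ALU  2-wide
c1: i2&i3 beq.BR/sub.ALU  2-wide
c2: i4 or.ALU  RAW+WAW r2
c3: i5 add.ALU  RAW r2
c4: i6 ld.MEM  no-port MEM/MEM
c5: i7 st.MEM  tail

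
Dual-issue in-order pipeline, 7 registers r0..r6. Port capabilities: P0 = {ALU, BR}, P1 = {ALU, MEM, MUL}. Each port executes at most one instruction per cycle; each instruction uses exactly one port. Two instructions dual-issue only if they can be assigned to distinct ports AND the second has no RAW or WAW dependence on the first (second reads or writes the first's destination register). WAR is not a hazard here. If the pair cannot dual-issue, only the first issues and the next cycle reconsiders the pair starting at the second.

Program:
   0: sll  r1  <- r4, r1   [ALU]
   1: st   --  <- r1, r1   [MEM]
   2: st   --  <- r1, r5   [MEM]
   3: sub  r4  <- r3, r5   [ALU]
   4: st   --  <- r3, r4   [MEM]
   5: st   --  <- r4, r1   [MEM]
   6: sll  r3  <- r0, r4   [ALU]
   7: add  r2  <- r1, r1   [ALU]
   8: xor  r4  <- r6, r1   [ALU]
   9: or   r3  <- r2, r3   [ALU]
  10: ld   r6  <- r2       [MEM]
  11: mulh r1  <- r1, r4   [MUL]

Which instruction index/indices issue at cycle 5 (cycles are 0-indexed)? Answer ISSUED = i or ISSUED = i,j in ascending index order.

  cy0 -> i0 (sll.ALU) RAW r1
  cy1 -> i1 (st.MEM) no-port MEM/MEM
  cy2 -> i2/i3 (st.MEM sub.ALU) pair
  cy3 -> i4 (st.MEM) no-port MEM/MEM
  cy4 -> i5/i6 (st.MEM sll.ALU) pair
  cy5 -> i7/i8 (add.ALU xor.ALU) pair
  cy6 -> i9/i10 (or.ALU ld.MEM) pair
  cy7 -> i11 (mulh.MUL) tail

ISSUED = 7,8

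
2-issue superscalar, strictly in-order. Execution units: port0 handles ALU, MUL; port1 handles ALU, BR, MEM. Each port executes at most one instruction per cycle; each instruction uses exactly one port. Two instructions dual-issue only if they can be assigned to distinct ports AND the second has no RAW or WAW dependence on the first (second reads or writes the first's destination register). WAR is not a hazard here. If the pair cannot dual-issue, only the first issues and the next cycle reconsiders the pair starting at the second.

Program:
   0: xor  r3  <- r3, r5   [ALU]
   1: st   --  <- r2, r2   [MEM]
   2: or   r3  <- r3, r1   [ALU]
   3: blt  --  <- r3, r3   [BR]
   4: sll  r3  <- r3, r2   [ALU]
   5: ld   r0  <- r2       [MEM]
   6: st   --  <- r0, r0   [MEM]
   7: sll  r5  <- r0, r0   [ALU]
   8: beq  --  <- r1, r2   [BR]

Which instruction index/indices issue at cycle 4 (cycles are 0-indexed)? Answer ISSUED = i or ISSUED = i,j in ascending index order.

0. xor;st @i0&i1  | dual
1. or @i2  | RAW r3
2. blt;sll @i3&i4  | dual
3. ld @i5  | no-port MEM/MEM
4. st;sll @i6&i7  | dual
5. beq @i8  | tail

ISSUED = 6,7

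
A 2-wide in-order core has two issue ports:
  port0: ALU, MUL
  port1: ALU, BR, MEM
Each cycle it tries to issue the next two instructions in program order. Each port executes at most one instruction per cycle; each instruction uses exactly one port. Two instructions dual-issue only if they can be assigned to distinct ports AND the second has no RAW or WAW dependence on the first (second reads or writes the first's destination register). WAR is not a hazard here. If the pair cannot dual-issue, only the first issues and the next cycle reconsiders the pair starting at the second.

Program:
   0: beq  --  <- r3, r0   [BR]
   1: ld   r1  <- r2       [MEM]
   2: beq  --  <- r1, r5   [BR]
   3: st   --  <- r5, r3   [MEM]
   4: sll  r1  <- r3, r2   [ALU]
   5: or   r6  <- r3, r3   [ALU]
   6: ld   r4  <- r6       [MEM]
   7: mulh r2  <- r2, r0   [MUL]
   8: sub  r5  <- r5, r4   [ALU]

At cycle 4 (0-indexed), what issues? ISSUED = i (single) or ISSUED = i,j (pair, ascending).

ISSUED = 5

0. beq.BR @i0  | no-port BR/MEM
1. ld.MEM @i1  | no-port MEM/BR
2. beq.BR @i2  | no-port BR/MEM
3. st.MEM+sll.ALU @i3,i4  | 2-wide
4. or.ALU @i5  | RAW r6
5. ld.MEM+mulh.MUL @i6,i7  | 2-wide
6. sub.ALU @i8  | tail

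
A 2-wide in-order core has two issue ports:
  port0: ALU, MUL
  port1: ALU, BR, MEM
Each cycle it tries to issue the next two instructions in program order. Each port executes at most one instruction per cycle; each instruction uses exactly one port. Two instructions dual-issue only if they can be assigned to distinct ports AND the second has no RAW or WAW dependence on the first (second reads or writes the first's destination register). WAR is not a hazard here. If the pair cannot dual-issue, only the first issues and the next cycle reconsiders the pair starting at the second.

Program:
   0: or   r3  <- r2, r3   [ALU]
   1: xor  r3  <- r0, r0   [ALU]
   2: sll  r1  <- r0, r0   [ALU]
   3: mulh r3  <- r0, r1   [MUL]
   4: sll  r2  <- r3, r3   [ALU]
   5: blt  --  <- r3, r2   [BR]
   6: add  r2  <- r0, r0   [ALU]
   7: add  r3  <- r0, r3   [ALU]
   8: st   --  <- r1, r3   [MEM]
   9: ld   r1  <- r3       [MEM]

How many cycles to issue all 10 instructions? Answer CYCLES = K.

c0: i0 or.ALU  WAW r3
c1: i1+i2 xor.ALU/sll.ALU  pair
c2: i3 mulh.MUL  RAW r3
c3: i4 sll.ALU  RAW r2
c4: i5+i6 blt.BR/add.ALU  pair
c5: i7 add.ALU  RAW r3
c6: i8 st.MEM  no-port MEM/MEM
c7: i9 ld.MEM  tail

CYCLES = 8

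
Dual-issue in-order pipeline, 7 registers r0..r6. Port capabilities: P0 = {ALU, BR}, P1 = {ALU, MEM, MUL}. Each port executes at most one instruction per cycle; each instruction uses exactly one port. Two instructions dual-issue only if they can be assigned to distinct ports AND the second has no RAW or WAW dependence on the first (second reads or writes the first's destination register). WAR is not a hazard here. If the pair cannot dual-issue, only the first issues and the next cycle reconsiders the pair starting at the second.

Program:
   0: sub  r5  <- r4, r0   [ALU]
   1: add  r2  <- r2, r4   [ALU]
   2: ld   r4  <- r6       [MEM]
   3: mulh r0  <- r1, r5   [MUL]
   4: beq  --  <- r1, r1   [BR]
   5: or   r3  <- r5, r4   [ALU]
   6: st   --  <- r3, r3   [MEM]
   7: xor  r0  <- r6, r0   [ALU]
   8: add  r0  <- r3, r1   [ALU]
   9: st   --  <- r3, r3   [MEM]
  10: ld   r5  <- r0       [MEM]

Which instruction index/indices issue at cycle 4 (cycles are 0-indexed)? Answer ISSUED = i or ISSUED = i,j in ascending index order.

t=0 i0&i1:sub.ALU;add.ALU ; pair
t=1 i2:ld.MEM ; no-port MEM/MUL
t=2 i3&i4:mulh.MUL;beq.BR ; pair
t=3 i5:or.ALU ; RAW r3
t=4 i6&i7:st.MEM;xor.ALU ; pair
t=5 i8&i9:add.ALU;st.MEM ; pair
t=6 i10:ld.MEM ; tail

ISSUED = 6,7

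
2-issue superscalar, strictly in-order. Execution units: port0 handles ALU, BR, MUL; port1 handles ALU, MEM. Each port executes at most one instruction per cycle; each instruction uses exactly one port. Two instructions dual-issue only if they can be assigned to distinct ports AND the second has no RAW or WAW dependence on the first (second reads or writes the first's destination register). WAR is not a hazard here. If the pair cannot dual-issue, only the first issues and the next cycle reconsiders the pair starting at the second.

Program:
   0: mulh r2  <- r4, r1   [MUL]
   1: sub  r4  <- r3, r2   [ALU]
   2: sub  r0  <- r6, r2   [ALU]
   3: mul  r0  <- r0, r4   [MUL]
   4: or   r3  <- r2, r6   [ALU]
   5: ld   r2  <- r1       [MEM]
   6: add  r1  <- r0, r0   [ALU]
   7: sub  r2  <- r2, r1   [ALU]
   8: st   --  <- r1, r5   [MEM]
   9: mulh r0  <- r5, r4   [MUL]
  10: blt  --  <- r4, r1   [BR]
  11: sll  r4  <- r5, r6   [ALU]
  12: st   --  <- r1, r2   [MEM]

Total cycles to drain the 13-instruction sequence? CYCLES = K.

c0: i0 mulh  RAW r2
c1: i1&i2 sub;sub  pair
c2: i3&i4 mul;or  pair
c3: i5&i6 ld;add  pair
c4: i7&i8 sub;st  pair
c5: i9 mulh  no-port MUL/BR
c6: i10&i11 blt;sll  pair
c7: i12 st  tail

CYCLES = 8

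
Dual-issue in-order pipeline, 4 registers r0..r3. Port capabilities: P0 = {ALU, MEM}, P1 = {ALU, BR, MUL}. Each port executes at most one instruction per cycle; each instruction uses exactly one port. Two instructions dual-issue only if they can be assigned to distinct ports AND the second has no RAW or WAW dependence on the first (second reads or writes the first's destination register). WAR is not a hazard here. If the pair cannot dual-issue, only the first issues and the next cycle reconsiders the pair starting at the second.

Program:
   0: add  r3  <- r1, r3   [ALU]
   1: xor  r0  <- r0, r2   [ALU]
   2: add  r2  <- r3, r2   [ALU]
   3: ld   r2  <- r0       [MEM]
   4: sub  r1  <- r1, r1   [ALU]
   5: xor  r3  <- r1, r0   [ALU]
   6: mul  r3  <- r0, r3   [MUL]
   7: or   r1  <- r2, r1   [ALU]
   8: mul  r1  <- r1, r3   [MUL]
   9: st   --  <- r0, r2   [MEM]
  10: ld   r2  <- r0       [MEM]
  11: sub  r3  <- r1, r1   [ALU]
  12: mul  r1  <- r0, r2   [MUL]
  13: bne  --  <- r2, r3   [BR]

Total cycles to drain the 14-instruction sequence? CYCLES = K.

#0 head=0: add.ALU/xor.ALU i0+i1 pair
#1 head=2: add.ALU i2 WAW r2
#2 head=3: ld.MEM/sub.ALU i3+i4 pair
#3 head=5: xor.ALU i5 RAW+WAW r3
#4 head=6: mul.MUL/or.ALU i6+i7 pair
#5 head=8: mul.MUL/st.MEM i8+i9 pair
#6 head=10: ld.MEM/sub.ALU i10+i11 pair
#7 head=12: mul.MUL i12 no-port MUL/BR
#8 head=13: bne.BR i13 tail

CYCLES = 9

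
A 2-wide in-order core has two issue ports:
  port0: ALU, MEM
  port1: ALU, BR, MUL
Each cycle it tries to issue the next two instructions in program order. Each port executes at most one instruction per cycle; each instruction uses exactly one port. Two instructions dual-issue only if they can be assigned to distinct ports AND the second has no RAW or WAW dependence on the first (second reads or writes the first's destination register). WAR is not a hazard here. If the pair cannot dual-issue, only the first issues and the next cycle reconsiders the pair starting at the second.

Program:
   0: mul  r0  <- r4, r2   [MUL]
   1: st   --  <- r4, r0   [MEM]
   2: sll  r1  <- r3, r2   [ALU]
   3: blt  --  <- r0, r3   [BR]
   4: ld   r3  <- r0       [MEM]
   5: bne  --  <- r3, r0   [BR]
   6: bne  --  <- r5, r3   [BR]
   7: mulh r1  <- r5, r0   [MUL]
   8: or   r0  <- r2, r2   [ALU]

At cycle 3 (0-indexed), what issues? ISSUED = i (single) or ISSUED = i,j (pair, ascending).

t=0 i0:mul.MUL ; RAW r0
t=1 i1,i2:st.MEM/sll.ALU ; pair
t=2 i3,i4:blt.BR/ld.MEM ; pair
t=3 i5:bne.BR ; no-port BR/BR
t=4 i6:bne.BR ; no-port BR/MUL
t=5 i7,i8:mulh.MUL/or.ALU ; pair

ISSUED = 5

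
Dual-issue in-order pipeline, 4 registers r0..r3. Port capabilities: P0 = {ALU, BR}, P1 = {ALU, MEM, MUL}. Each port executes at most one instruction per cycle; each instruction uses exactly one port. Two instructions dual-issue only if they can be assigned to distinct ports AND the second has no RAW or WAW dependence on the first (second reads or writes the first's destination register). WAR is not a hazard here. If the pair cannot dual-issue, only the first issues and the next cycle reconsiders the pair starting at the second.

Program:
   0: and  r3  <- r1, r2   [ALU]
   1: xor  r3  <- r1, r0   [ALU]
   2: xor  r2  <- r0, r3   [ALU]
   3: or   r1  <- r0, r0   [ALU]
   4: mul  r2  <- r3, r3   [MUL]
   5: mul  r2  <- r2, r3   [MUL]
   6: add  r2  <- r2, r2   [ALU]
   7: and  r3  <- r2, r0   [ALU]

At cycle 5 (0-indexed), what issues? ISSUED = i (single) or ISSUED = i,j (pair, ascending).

0. and.ALU @i0  | WAW r3
1. xor.ALU @i1  | RAW r3
2. xor.ALU;or.ALU @i2,i3  | 2-wide
3. mul.MUL @i4  | no-port MUL/MUL
4. mul.MUL @i5  | RAW+WAW r2
5. add.ALU @i6  | RAW r2
6. and.ALU @i7  | tail

ISSUED = 6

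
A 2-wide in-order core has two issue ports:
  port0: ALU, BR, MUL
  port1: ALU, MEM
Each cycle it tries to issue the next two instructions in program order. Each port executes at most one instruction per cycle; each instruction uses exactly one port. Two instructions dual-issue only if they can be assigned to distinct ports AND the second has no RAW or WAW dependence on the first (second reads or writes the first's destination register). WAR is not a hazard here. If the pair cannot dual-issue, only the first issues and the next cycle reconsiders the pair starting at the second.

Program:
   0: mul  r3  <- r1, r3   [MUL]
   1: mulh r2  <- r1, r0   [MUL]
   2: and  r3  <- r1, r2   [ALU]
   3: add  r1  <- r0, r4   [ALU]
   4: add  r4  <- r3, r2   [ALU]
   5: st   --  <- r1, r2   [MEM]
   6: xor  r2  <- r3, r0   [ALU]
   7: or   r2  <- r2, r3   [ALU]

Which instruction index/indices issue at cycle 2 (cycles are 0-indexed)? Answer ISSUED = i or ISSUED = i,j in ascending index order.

ISSUED = 2,3

c0: i0 mul  no-port MUL/MUL
c1: i1 mulh  RAW r2
c2: i2+i3 and;add  dual
c3: i4+i5 add;st  dual
c4: i6 xor  RAW+WAW r2
c5: i7 or  tail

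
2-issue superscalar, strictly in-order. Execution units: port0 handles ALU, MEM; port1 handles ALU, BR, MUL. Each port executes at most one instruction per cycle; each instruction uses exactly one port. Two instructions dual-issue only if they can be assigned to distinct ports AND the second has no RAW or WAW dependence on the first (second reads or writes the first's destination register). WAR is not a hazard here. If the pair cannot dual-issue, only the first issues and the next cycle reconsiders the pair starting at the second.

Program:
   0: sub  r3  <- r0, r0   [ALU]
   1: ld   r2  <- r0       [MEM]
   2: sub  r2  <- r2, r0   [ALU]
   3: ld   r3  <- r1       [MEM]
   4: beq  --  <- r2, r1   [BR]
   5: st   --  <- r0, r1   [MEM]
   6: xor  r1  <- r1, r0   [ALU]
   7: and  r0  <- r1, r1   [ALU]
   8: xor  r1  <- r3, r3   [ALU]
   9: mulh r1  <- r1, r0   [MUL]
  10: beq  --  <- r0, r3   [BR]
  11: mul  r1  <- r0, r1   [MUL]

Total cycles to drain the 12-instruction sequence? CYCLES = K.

0. sub ld @i0&i1  | pair
1. sub ld @i2&i3  | pair
2. beq st @i4&i5  | pair
3. xor @i6  | RAW r1
4. and xor @i7&i8  | pair
5. mulh @i9  | no-port MUL/BR
6. beq @i10  | no-port BR/MUL
7. mul @i11  | tail

CYCLES = 8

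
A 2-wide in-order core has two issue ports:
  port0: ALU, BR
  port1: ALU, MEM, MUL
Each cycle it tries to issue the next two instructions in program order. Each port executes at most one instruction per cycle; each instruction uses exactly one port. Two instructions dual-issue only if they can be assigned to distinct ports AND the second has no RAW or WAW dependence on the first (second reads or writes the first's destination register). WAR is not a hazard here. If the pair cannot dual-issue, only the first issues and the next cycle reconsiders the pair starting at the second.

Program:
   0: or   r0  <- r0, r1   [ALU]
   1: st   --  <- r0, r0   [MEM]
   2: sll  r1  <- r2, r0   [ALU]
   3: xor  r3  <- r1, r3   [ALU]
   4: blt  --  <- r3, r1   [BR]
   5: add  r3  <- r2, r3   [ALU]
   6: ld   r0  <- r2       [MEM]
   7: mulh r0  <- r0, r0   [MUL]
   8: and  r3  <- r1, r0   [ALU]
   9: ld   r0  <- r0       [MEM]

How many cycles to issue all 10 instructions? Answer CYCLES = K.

0. or.ALU @i0  | RAW r0
1. st.MEM/sll.ALU @i1&i2  | 2-wide
2. xor.ALU @i3  | RAW r3
3. blt.BR/add.ALU @i4&i5  | 2-wide
4. ld.MEM @i6  | no-port MEM/MUL
5. mulh.MUL @i7  | RAW r0
6. and.ALU/ld.MEM @i8&i9  | 2-wide

CYCLES = 7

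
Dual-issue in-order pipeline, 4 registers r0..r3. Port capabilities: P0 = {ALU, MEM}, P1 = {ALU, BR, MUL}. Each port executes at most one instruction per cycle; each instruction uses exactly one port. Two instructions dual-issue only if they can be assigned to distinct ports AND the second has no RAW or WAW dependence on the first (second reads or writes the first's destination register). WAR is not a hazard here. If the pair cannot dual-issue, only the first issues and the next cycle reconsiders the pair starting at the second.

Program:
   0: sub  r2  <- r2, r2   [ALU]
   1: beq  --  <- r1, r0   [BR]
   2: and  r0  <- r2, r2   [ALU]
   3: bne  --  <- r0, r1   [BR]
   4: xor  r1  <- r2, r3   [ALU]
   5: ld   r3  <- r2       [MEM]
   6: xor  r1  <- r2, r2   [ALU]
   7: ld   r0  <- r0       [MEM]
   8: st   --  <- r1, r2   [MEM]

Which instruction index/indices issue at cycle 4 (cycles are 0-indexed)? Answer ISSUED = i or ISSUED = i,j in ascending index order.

#0 head=0: sub;beq i0/i1 dual
#1 head=2: and i2 RAW r0
#2 head=3: bne;xor i3/i4 dual
#3 head=5: ld;xor i5/i6 dual
#4 head=7: ld i7 no-port MEM/MEM
#5 head=8: st i8 tail

ISSUED = 7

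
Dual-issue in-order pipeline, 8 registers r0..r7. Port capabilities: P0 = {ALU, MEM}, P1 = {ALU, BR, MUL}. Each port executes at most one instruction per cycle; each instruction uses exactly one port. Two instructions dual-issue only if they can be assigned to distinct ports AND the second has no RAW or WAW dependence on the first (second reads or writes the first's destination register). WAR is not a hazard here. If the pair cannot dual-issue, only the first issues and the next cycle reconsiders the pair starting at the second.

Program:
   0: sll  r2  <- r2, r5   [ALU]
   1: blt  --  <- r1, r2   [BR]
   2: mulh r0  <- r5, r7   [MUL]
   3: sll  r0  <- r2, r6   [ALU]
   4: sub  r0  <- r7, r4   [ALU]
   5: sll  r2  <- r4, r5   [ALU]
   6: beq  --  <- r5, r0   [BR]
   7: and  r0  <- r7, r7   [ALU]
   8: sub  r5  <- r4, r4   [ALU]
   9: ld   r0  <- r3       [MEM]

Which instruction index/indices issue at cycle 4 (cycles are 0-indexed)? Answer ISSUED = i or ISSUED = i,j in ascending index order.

ISSUED = 4,5

#0 head=0: sll i0 RAW r2
#1 head=1: blt i1 no-port BR/MUL
#2 head=2: mulh i2 WAW r0
#3 head=3: sll i3 WAW r0
#4 head=4: sub sll i4&i5 pair
#5 head=6: beq and i6&i7 pair
#6 head=8: sub ld i8&i9 pair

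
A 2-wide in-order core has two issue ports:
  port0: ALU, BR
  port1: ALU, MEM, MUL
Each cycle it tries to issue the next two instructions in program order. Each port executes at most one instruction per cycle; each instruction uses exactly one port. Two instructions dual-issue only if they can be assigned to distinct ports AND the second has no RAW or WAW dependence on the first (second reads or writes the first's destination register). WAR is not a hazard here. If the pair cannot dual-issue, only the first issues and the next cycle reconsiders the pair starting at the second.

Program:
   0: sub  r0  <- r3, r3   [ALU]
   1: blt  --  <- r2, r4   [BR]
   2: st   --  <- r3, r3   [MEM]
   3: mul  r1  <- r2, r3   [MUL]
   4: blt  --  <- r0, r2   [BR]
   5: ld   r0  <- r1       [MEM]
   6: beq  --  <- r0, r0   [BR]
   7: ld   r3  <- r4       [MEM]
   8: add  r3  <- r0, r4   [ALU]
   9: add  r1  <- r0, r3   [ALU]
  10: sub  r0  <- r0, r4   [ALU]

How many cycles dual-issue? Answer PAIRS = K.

c0: i0/i1 sub/blt  dual
c1: i2 st  no-port MEM/MUL
c2: i3/i4 mul/blt  dual
c3: i5 ld  RAW r0
c4: i6/i7 beq/ld  dual
c5: i8 add  RAW r3
c6: i9/i10 add/sub  dual

PAIRS = 4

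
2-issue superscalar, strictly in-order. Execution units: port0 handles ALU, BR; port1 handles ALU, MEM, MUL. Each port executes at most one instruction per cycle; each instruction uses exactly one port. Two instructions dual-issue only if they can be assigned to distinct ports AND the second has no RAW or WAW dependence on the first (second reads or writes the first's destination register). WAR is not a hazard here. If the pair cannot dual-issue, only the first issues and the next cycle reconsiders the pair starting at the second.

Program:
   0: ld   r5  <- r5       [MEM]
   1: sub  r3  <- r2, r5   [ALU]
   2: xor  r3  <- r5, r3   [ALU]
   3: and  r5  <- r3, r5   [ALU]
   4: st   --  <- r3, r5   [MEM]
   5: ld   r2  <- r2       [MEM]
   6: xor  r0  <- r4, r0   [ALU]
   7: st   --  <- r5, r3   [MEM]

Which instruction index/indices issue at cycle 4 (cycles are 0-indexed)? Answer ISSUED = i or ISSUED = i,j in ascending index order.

ISSUED = 4

#0 head=0: ld i0 RAW r5
#1 head=1: sub i1 RAW+WAW r3
#2 head=2: xor i2 RAW r3
#3 head=3: and i3 RAW r5
#4 head=4: st i4 no-port MEM/MEM
#5 head=5: ld xor i5+i6 2-wide
#6 head=7: st i7 tail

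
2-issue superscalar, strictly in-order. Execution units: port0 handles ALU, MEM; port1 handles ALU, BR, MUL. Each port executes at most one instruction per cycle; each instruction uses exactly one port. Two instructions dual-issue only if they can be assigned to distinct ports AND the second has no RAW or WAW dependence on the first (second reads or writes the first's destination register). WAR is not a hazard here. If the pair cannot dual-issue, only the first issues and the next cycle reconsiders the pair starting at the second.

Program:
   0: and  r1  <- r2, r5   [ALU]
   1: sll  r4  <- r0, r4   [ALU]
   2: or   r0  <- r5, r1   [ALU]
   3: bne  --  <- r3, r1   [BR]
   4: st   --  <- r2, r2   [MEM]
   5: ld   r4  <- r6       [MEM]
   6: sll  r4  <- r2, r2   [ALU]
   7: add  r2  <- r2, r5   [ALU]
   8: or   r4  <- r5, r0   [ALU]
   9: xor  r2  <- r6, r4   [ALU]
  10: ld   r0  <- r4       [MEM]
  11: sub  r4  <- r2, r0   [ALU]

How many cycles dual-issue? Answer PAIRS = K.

t=0 i0/i1:and.ALU/sll.ALU ; dual
t=1 i2/i3:or.ALU/bne.BR ; dual
t=2 i4:st.MEM ; no-port MEM/MEM
t=3 i5:ld.MEM ; WAW r4
t=4 i6/i7:sll.ALU/add.ALU ; dual
t=5 i8:or.ALU ; RAW r4
t=6 i9/i10:xor.ALU/ld.MEM ; dual
t=7 i11:sub.ALU ; tail

PAIRS = 4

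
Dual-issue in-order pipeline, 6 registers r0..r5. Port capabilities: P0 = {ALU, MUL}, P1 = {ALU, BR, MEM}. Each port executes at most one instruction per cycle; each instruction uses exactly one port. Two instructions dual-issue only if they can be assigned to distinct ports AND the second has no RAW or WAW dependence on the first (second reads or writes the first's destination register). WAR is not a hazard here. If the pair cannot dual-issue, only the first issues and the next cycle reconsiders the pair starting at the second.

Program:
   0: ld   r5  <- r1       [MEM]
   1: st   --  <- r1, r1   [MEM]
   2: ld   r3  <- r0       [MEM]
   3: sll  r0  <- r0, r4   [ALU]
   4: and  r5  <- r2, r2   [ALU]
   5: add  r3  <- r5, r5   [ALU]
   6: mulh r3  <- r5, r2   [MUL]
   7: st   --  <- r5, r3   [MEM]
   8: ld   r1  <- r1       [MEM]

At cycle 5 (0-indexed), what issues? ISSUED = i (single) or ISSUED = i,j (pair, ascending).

#0 head=0: ld.MEM i0 no-port MEM/MEM
#1 head=1: st.MEM i1 no-port MEM/MEM
#2 head=2: ld.MEM;sll.ALU i2,i3 pair
#3 head=4: and.ALU i4 RAW r5
#4 head=5: add.ALU i5 WAW r3
#5 head=6: mulh.MUL i6 RAW r3
#6 head=7: st.MEM i7 no-port MEM/MEM
#7 head=8: ld.MEM i8 tail

ISSUED = 6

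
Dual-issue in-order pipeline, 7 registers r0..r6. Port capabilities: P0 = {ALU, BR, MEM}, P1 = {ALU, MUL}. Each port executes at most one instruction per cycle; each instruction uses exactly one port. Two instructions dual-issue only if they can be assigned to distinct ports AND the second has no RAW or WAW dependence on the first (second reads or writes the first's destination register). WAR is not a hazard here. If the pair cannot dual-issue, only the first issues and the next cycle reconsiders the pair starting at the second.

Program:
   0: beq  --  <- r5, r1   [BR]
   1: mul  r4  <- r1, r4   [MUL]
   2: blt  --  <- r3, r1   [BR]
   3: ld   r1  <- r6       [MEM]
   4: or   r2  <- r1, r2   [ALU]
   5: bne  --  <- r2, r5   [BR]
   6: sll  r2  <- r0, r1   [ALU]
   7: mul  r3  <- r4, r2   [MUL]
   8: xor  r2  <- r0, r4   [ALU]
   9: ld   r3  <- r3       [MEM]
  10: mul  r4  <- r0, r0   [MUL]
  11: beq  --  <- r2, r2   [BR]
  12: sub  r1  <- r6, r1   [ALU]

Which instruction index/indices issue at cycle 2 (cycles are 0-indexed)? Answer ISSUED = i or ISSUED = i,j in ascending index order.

ISSUED = 3

0. beq.BR/mul.MUL @i0&i1  | 2-wide
1. blt.BR @i2  | no-port BR/MEM
2. ld.MEM @i3  | RAW r1
3. or.ALU @i4  | RAW r2
4. bne.BR/sll.ALU @i5&i6  | 2-wide
5. mul.MUL/xor.ALU @i7&i8  | 2-wide
6. ld.MEM/mul.MUL @i9&i10  | 2-wide
7. beq.BR/sub.ALU @i11&i12  | 2-wide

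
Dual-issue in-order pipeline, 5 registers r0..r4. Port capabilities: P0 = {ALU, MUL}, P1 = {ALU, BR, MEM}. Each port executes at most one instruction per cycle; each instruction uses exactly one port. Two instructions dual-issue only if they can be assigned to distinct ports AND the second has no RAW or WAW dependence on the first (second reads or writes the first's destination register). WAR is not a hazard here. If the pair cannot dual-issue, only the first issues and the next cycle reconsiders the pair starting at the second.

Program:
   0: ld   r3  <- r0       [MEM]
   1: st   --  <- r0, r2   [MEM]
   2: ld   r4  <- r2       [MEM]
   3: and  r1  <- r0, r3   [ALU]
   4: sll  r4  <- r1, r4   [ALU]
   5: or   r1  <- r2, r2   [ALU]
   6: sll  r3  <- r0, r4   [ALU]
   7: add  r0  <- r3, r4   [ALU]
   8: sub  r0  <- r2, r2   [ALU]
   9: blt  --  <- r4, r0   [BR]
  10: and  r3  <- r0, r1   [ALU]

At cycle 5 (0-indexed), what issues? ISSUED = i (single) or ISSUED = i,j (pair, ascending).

ISSUED = 7

0. ld.MEM @i0  | no-port MEM/MEM
1. st.MEM @i1  | no-port MEM/MEM
2. ld.MEM/and.ALU @i2&i3  | dual
3. sll.ALU/or.ALU @i4&i5  | dual
4. sll.ALU @i6  | RAW r3
5. add.ALU @i7  | WAW r0
6. sub.ALU @i8  | RAW r0
7. blt.BR/and.ALU @i9&i10  | dual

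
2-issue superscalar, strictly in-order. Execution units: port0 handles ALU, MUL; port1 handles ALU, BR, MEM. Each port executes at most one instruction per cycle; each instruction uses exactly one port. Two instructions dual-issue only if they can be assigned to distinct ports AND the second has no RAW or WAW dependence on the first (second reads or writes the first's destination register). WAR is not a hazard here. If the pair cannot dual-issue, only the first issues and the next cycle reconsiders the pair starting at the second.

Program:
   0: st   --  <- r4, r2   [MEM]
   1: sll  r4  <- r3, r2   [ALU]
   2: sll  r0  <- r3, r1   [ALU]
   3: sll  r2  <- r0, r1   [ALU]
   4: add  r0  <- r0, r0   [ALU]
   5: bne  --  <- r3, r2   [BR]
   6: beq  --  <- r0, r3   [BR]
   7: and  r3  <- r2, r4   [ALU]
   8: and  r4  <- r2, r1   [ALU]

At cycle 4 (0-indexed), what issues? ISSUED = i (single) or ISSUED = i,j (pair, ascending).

ISSUED = 6,7

t=0 i0&i1:st/sll ; dual
t=1 i2:sll ; RAW r0
t=2 i3&i4:sll/add ; dual
t=3 i5:bne ; no-port BR/BR
t=4 i6&i7:beq/and ; dual
t=5 i8:and ; tail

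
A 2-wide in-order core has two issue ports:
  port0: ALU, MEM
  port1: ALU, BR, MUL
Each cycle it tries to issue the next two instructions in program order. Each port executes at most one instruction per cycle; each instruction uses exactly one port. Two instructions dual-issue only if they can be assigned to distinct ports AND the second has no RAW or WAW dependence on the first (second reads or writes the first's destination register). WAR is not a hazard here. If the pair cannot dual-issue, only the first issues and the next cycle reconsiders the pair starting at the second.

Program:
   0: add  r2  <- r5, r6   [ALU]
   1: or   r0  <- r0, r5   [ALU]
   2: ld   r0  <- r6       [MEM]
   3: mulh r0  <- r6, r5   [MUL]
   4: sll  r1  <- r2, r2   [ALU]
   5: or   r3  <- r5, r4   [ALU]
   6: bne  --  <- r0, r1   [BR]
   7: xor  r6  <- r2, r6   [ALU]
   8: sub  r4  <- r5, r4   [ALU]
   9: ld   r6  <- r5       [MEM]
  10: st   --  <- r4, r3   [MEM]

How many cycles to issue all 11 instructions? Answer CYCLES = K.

CYCLES = 7

0. add.ALU+or.ALU @i0+i1  | pair
1. ld.MEM @i2  | WAW r0
2. mulh.MUL+sll.ALU @i3+i4  | pair
3. or.ALU+bne.BR @i5+i6  | pair
4. xor.ALU+sub.ALU @i7+i8  | pair
5. ld.MEM @i9  | no-port MEM/MEM
6. st.MEM @i10  | tail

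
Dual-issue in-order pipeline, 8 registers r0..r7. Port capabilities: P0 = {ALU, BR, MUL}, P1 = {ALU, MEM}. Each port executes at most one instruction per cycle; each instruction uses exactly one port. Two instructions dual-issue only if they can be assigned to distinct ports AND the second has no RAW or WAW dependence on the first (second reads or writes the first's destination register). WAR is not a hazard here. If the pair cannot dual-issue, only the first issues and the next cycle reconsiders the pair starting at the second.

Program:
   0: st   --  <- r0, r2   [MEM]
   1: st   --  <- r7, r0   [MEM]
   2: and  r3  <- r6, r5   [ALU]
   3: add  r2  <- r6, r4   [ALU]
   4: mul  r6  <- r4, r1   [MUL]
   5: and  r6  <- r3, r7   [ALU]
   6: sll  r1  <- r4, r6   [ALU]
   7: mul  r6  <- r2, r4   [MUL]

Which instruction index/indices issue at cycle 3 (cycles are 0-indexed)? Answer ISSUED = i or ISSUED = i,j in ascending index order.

t=0 i0:st ; no-port MEM/MEM
t=1 i1+i2:st;and ; pair
t=2 i3+i4:add;mul ; pair
t=3 i5:and ; RAW r6
t=4 i6+i7:sll;mul ; pair

ISSUED = 5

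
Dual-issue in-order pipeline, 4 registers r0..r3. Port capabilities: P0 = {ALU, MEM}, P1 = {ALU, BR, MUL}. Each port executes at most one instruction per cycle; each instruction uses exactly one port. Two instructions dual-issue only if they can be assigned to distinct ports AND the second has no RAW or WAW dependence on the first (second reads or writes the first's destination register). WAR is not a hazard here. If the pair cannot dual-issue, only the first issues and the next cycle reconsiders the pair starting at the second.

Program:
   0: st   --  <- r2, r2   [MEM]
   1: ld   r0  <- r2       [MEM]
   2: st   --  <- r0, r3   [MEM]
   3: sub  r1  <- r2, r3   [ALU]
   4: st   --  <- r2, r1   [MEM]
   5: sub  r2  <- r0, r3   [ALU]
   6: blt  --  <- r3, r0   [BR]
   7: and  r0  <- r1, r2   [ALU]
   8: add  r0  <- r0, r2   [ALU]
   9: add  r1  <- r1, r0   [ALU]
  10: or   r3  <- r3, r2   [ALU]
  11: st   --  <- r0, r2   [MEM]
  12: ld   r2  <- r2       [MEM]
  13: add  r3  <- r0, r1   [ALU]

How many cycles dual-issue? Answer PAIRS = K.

PAIRS = 5

#0 head=0: st.MEM i0 no-port MEM/MEM
#1 head=1: ld.MEM i1 no-port MEM/MEM
#2 head=2: st.MEM/sub.ALU i2+i3 2-wide
#3 head=4: st.MEM/sub.ALU i4+i5 2-wide
#4 head=6: blt.BR/and.ALU i6+i7 2-wide
#5 head=8: add.ALU i8 RAW r0
#6 head=9: add.ALU/or.ALU i9+i10 2-wide
#7 head=11: st.MEM i11 no-port MEM/MEM
#8 head=12: ld.MEM/add.ALU i12+i13 2-wide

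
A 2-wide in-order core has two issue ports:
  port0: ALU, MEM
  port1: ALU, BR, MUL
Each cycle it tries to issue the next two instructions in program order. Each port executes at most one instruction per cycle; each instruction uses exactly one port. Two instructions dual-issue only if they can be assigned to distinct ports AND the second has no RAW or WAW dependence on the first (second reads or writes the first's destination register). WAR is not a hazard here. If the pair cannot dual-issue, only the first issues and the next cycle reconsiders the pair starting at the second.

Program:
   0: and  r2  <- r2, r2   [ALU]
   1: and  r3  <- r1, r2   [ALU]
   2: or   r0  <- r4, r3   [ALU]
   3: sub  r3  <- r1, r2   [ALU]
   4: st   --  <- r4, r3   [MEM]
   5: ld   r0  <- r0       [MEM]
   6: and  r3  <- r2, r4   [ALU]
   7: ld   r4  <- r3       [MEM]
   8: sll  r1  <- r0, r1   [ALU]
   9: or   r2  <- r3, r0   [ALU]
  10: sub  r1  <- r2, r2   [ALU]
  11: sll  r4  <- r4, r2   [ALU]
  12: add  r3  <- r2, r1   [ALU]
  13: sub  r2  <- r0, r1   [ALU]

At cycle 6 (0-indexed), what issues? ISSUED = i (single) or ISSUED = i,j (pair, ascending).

ISSUED = 9

[0] i0  and  -- RAW r2
[1] i1  and  -- RAW r3
[2] i2&i3  or;sub  -- dual
[3] i4  st  -- no-port MEM/MEM
[4] i5&i6  ld;and  -- dual
[5] i7&i8  ld;sll  -- dual
[6] i9  or  -- RAW r2
[7] i10&i11  sub;sll  -- dual
[8] i12&i13  add;sub  -- dual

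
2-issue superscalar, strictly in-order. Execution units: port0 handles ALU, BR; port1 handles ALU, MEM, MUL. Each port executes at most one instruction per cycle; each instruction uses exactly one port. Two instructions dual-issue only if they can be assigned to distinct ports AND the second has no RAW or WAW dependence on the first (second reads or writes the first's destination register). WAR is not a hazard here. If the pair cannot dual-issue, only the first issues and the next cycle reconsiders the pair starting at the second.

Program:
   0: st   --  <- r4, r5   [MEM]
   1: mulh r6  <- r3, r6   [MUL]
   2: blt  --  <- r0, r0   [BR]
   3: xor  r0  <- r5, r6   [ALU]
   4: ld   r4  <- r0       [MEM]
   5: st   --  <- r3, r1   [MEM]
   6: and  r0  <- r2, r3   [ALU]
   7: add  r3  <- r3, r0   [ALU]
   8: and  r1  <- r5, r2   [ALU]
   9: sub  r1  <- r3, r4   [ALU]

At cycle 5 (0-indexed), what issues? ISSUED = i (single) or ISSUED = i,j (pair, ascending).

ISSUED = 7,8

  cy0 -> i0 (st.MEM) no-port MEM/MUL
  cy1 -> i1,i2 (mulh.MUL/blt.BR) dual
  cy2 -> i3 (xor.ALU) RAW r0
  cy3 -> i4 (ld.MEM) no-port MEM/MEM
  cy4 -> i5,i6 (st.MEM/and.ALU) dual
  cy5 -> i7,i8 (add.ALU/and.ALU) dual
  cy6 -> i9 (sub.ALU) tail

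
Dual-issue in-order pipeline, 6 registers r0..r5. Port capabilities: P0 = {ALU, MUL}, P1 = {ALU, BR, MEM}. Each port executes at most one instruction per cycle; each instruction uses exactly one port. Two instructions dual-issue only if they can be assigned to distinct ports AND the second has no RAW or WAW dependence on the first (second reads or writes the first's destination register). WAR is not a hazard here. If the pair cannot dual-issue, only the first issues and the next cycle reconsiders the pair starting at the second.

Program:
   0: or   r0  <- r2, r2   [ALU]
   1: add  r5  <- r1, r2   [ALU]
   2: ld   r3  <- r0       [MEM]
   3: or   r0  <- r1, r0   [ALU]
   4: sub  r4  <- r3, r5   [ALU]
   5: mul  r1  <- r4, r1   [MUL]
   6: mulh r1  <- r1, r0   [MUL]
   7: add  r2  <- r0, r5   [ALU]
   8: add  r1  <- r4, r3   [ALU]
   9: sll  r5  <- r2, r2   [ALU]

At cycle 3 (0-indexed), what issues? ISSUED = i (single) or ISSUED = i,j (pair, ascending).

c0: i0/i1 or;add  pair
c1: i2/i3 ld;or  pair
c2: i4 sub  RAW r4
c3: i5 mul  no-port MUL/MUL
c4: i6/i7 mulh;add  pair
c5: i8/i9 add;sll  pair

ISSUED = 5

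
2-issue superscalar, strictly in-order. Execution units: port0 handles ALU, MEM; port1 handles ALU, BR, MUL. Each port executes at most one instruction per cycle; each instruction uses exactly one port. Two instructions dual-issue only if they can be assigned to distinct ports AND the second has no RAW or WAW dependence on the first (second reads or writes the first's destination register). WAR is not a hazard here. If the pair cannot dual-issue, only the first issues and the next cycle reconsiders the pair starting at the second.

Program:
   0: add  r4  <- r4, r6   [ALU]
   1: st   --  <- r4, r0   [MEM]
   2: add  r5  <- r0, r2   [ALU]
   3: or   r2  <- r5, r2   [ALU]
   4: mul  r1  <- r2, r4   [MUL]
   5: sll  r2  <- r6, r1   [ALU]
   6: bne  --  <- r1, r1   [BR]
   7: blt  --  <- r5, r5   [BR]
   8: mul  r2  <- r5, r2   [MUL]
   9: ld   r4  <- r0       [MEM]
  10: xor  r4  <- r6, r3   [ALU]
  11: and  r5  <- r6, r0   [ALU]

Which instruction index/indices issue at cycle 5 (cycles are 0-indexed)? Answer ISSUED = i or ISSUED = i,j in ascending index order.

ISSUED = 7

[0] i0  add.ALU  -- RAW r4
[1] i1+i2  st.MEM add.ALU  -- 2-wide
[2] i3  or.ALU  -- RAW r2
[3] i4  mul.MUL  -- RAW r1
[4] i5+i6  sll.ALU bne.BR  -- 2-wide
[5] i7  blt.BR  -- no-port BR/MUL
[6] i8+i9  mul.MUL ld.MEM  -- 2-wide
[7] i10+i11  xor.ALU and.ALU  -- 2-wide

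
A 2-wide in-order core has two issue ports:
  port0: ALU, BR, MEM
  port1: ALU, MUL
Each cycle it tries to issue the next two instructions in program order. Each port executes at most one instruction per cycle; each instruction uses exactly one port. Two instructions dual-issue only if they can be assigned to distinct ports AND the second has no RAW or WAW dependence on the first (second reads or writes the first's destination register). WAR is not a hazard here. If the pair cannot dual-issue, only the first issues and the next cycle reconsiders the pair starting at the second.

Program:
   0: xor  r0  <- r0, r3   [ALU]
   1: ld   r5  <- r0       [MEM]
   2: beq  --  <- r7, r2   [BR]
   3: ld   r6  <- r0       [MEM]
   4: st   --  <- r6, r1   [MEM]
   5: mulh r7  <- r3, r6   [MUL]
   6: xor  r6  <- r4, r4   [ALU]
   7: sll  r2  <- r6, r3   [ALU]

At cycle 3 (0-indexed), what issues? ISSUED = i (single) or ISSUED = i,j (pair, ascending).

#0 head=0: xor.ALU i0 RAW r0
#1 head=1: ld.MEM i1 no-port MEM/BR
#2 head=2: beq.BR i2 no-port BR/MEM
#3 head=3: ld.MEM i3 no-port MEM/MEM
#4 head=4: st.MEM;mulh.MUL i4+i5 pair
#5 head=6: xor.ALU i6 RAW r6
#6 head=7: sll.ALU i7 tail

ISSUED = 3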